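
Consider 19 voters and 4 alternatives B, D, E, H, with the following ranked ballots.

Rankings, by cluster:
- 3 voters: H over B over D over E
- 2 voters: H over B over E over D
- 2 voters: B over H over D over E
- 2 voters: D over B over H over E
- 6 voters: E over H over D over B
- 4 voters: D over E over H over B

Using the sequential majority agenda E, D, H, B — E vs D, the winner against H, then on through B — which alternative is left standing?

Round 1: E vs D — 8–11, D advances.
Round 2: D vs H — 6–13, H advances.
Round 3: H vs B — 15–4, H advances.
H survives the agenda.

H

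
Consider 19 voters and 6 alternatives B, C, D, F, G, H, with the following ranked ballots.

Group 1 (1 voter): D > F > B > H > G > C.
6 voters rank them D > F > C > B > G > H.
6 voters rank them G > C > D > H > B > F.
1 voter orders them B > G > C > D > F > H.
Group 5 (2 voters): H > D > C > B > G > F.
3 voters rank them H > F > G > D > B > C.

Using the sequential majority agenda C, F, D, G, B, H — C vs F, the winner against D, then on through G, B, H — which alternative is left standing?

H

Round 1: C vs F — 9–10, F advances.
Round 2: F vs D — 3–16, D advances.
Round 3: D vs G — 9–10, G advances.
Round 4: G vs B — 9–10, B advances.
Round 5: B vs H — 8–11, H advances.
H survives the agenda.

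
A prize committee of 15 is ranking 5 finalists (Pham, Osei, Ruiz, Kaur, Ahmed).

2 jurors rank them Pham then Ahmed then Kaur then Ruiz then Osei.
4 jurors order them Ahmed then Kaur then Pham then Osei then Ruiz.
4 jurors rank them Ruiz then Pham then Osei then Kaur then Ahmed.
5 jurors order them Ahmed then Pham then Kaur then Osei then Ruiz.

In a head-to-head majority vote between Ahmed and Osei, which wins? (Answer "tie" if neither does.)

Ballots ranking Ahmed above Osei: 2 + 4 + 5 = 11.
Ballots ranking Osei above Ahmed: 15 − 11 = 4.
Ahmed wins the head-to-head 11–4.

Ahmed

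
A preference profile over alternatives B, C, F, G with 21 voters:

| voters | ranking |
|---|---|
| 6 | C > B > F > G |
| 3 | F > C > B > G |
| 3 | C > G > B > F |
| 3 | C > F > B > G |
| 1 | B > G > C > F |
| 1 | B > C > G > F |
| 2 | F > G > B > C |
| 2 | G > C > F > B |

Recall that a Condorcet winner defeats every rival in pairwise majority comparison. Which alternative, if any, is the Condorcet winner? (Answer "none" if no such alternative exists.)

Check each pair by majority over 21 ballots:
B vs C: 1+1+2 = 4 for B, 17 for C — C by 17–4.
B vs F: B preferred on 6+3+1+1 = 11 ballots; B wins 11–10.
B vs G: B is ranked higher on 6+3+3+1+1 = 14 ballots, G on 7. B wins 14–7.
C vs F: C is ranked higher on 6+3+3+1+1+2 = 16 ballots, F on 5. C wins 16–5.
C vs G: 6+3+3+3+1 = 16 for C, 5 for G — C by 16–5.
F vs G: 6+3+3+2 = 14 for F, 7 for G — F by 14–7.
C defeats every rival head-to-head and is the Condorcet winner.

C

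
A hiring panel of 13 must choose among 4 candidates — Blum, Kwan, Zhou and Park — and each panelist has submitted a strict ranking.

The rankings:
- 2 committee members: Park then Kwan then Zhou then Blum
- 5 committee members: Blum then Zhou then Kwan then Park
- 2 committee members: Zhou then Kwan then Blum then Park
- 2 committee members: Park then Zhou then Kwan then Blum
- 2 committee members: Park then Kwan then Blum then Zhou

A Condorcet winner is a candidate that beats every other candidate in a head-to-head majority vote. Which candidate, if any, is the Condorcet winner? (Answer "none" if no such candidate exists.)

Check each pair by majority over 13 ballots:
Blum vs Kwan: Blum preferred on 5 ballots; Kwan wins 8–5.
Blum vs Zhou: 5+2 = 7 for Blum, 6 for Zhou — Blum by 7–6.
Blum vs Park: Blum is ranked higher on 5+2 = 7 ballots, Park on 6. Blum wins 7–6.
Kwan–Zhou: Zhou 9–4.
Kwan vs Park: 5+2 = 7 for Kwan, 6 for Park — Kwan by 7–6.
Zhou vs Park: 7 to 6, Zhou.
No candidate is unbeaten: Blum loses to Kwan; Kwan loses to Zhou; Zhou loses to Blum; Park loses to Blum. In particular Blum > Zhou > Kwan > Blum is a majority cycle — no Condorcet winner exists.

none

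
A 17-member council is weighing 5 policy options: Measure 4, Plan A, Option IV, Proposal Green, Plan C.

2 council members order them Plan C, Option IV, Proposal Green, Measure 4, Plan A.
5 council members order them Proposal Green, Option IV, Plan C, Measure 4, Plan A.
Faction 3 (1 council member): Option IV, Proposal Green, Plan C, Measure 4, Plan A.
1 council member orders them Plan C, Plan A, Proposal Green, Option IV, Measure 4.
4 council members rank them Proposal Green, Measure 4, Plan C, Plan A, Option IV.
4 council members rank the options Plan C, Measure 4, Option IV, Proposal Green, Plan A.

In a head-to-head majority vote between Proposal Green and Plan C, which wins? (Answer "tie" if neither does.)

Ballots ranking Proposal Green above Plan C: 5 + 1 + 4 = 10.
Ballots ranking Plan C above Proposal Green: 17 − 10 = 7.
Proposal Green wins the head-to-head 10–7.

Proposal Green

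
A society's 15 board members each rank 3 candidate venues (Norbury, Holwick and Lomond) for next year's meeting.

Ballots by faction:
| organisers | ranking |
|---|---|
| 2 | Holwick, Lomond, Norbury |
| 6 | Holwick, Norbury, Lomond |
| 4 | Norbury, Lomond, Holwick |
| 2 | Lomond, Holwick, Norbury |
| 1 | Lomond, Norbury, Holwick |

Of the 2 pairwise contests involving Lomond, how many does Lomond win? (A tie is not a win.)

Lomond against each rival (15 organisers):
Lomond vs Norbury: Norbury wins 10–5.
Lomond vs Holwick: Holwick, 8–7.
Lomond beats no one; loses to Norbury, Holwick — 0 pairwise wins.

0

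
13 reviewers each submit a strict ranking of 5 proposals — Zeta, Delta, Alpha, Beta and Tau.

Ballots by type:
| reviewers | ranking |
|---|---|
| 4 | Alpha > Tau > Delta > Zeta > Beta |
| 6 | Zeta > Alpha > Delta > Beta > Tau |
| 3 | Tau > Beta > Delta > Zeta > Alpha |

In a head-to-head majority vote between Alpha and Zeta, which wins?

Ballots ranking Alpha above Zeta: 4.
Ballots ranking Zeta above Alpha: 13 − 4 = 9.
Zeta wins the head-to-head 9–4.

Zeta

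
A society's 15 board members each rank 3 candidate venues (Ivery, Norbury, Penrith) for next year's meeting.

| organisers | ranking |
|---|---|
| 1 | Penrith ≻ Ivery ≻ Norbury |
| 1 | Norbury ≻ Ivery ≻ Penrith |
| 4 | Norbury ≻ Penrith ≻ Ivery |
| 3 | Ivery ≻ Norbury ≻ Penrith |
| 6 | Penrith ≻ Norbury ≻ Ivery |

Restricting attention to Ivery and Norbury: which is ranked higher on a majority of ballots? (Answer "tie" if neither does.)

Norbury

Ballots ranking Ivery above Norbury: 1 + 3 = 4.
Ballots ranking Norbury above Ivery: 15 − 4 = 11.
Norbury wins the head-to-head 11–4.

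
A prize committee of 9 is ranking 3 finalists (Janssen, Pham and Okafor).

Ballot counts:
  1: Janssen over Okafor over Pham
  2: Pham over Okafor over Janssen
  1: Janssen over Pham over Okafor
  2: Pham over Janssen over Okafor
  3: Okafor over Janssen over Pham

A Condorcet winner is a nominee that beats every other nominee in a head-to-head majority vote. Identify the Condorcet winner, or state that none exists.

none

Head-to-head results (9 jurors):
Janssen vs Pham: 1+1+3 = 5 for Janssen, 4 for Pham — Janssen by 5–4.
Janssen vs Okafor: 1+1+2 = 4 for Janssen, 5 for Okafor — Okafor by 5–4.
Pham vs Okafor: Pham is ranked higher on 2+1+2 = 5 ballots, Okafor on 4. Pham wins 5–4.
Each nominee drops at least one matchup (Janssen loses to Okafor; Pham loses to Janssen; Okafor loses to Pham); the cycle Janssen → Pham → Okafor → Janssen rules out a Condorcet winner.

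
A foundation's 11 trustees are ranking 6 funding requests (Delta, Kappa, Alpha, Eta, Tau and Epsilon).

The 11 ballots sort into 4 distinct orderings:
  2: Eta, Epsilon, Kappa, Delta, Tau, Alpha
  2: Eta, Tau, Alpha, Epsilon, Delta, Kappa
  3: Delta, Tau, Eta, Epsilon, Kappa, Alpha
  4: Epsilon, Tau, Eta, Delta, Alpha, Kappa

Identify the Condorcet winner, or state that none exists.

Check each pair by majority over 11 ballots:
Delta vs Kappa: 2+3+4 = 9 for Delta, 2 for Kappa — Delta by 9–2.
Delta vs Alpha: 9 to 2, Delta.
Delta vs Eta: 3 to 8, Eta.
Delta vs Tau: 2+3 = 5 for Delta, 6 for Tau — Tau by 6–5.
Delta vs Epsilon: Delta is ranked higher on 3 ballots, Epsilon on 8. Epsilon wins 8–3.
Kappa vs Alpha: 5 to 6, Alpha.
Kappa vs Eta: Kappa preferred on 0 ballots; Eta wins 11–0.
Kappa vs Tau: Kappa is ranked higher on 2 ballots, Tau on 9. Tau wins 9–2.
Kappa vs Epsilon: 0 for Kappa, 11 for Epsilon — Epsilon by 11–0.
Alpha vs Eta: 0 to 11, Eta.
Alpha vs Tau: Alpha preferred on 0 ballots; Tau wins 11–0.
Alpha vs Epsilon: 2 to 9, Epsilon.
Eta vs Tau: 4 to 7, Tau.
Eta vs Epsilon: Eta preferred on 2+2+3 = 7 ballots; Eta wins 7–4.
Tau vs Epsilon: 2+3 = 5 for Tau, 6 for Epsilon — Epsilon by 6–5.
Each project drops at least one matchup (Delta loses to Eta; Kappa loses to Delta; Alpha loses to Delta; Eta loses to Tau; Tau loses to Epsilon; Epsilon loses to Eta); the cycle Eta > Epsilon > Tau > Eta rules out a Condorcet winner.

none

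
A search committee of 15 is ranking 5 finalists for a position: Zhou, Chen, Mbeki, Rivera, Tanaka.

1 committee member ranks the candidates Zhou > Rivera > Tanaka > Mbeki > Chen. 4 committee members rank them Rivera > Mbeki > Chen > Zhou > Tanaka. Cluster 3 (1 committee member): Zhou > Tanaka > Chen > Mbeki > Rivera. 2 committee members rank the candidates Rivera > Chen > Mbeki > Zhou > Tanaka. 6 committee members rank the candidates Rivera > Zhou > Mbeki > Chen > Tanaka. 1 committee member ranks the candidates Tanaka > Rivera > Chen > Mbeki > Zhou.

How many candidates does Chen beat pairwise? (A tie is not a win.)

Chen against each rival (15 committee members):
Chen vs Zhou: 4+2+1 = 7 for Chen, 8 for Zhou — Zhou by 8–7.
Chen vs Mbeki: Mbeki, 11–4.
Chen vs Rivera: Rivera wins 14–1.
Chen vs Tanaka: Chen, 12–3.
Chen beats Tanaka; loses to Zhou, Mbeki, Rivera — 1 pairwise win.

1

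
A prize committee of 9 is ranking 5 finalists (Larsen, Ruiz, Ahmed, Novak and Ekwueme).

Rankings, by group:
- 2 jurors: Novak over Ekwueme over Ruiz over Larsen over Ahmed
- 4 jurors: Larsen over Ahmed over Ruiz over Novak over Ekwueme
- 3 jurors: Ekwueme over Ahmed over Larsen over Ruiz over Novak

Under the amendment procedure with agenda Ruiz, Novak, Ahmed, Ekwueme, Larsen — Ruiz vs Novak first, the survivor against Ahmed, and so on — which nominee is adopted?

Round 1: Ruiz vs Novak — 7–2, Ruiz advances.
Round 2: Ruiz vs Ahmed — 2–7, Ahmed advances.
Round 3: Ahmed vs Ekwueme — 4–5, Ekwueme advances.
Round 4: Ekwueme vs Larsen — 5–4, Ekwueme advances.
Ekwueme survives the agenda.

Ekwueme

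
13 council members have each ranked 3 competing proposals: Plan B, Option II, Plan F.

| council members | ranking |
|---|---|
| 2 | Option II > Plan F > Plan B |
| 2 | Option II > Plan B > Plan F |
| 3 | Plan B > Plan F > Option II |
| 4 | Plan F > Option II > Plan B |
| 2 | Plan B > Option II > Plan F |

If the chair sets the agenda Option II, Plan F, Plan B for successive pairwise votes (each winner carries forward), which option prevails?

Round 1: Option II vs Plan F — 6–7, Plan F advances.
Round 2: Plan F vs Plan B — 6–7, Plan B advances.
Plan B survives the agenda.

Plan B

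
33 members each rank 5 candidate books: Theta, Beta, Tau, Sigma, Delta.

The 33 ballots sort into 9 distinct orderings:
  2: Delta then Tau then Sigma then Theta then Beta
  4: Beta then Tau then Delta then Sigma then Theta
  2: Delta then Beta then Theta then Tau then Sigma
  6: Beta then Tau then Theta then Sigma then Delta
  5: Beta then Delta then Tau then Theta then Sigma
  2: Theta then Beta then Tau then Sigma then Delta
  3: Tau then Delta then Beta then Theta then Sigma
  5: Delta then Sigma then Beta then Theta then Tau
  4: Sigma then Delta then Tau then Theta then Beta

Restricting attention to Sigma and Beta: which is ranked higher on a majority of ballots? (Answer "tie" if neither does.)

Beta

Ballots ranking Sigma above Beta: 2 + 5 + 4 = 11.
Ballots ranking Beta above Sigma: 33 − 11 = 22.
Beta wins the head-to-head 22–11.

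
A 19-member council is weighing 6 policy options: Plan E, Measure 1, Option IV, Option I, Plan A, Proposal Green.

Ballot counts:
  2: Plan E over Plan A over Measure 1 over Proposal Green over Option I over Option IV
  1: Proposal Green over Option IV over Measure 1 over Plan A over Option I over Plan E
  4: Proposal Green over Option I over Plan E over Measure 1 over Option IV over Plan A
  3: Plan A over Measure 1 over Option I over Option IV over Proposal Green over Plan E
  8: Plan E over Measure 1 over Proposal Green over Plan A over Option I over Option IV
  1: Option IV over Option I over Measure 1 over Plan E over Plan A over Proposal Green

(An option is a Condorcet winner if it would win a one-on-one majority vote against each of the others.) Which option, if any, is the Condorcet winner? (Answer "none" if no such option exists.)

Head-to-head results (19 council members):
Plan E vs Measure 1: 2+4+8 = 14 for Plan E, 5 for Measure 1 — Plan E by 14–5.
Plan E–Option IV: Plan E 14–5.
Plan E vs Option I: 10 to 9, Plan E.
Plan E vs Plan A: Plan E preferred on 2+4+8+1 = 15 ballots; Plan E wins 15–4.
Plan E vs Proposal Green: Plan E, 11–8.
Measure 1 vs Option IV: Measure 1, 17–2.
Measure 1 vs Option I: Measure 1 preferred on 2+1+3+8 = 14 ballots; Measure 1 wins 14–5.
Measure 1–Plan A: Measure 1 14–5.
Measure 1 vs Proposal Green: Measure 1 wins 14–5.
Option IV vs Option I: 1+1 = 2 for Option IV, 17 for Option I — Option I by 17–2.
Option IV vs Plan A: 6 to 13, Plan A.
Option IV–Proposal Green: Proposal Green 15–4.
Option I vs Plan A: Option I is ranked higher on 4+1 = 5 ballots, Plan A on 14. Plan A wins 14–5.
Option I vs Proposal Green: Proposal Green wins 15–4.
Plan A vs Proposal Green: 2+3+1 = 6 for Plan A, 13 for Proposal Green — Proposal Green by 13–6.
Only Plan E has no losses; Plan E is the Condorcet winner.

Plan E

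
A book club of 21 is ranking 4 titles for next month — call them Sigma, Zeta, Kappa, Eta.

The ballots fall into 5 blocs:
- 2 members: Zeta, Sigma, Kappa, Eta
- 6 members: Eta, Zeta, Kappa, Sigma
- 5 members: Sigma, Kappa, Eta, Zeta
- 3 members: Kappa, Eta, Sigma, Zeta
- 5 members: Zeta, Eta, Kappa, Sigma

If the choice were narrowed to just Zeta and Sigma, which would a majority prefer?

Zeta

Ballots ranking Zeta above Sigma: 2 + 6 + 5 = 13.
Ballots ranking Sigma above Zeta: 21 − 13 = 8.
Zeta wins the head-to-head 13–8.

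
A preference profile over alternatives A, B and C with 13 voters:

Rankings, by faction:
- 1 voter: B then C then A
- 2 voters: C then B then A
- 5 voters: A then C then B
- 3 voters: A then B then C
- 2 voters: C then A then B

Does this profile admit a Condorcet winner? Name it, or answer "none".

Pairwise majorities:
A vs B: 10 to 3, A.
A vs C: A is ranked higher on 5+3 = 8 ballots, C on 5. A wins 8–5.
B vs C: 1+3 = 4 for B, 9 for C — C by 9–4.
Only A has no losses; A is the Condorcet winner.

A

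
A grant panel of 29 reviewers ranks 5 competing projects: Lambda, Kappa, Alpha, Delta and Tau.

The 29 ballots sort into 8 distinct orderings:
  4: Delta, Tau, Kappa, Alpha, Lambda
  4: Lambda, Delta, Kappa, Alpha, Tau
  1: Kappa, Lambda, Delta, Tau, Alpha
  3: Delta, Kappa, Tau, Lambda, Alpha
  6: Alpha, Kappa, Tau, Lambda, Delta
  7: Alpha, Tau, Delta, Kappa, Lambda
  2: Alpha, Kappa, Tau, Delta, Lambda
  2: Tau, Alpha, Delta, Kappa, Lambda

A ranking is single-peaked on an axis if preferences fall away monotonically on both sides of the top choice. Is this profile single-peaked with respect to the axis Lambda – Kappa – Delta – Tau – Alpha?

no

Axis positions: Lambda=1, Kappa=2, Delta=3, Tau=4, Alpha=5.
Group 1 (peak Delta at position 3): ranking walks positions 3-4-2-5-1, expanding outward from the peak — single-peaked.
Group 2: ranking walks positions 1-3-2-5-4; Delta is ranked above Kappa even though Kappa lies between Delta and the peak Lambda on the axis — preferences dip and rise again. Not single-peaked.
Group 3 (peak Kappa at position 2): ranking walks positions 2-1-3-4-5, expanding outward from the peak — single-peaked.
Group 4 (peak Delta at position 3): ranking walks positions 3-2-4-1-5, expanding outward from the peak — single-peaked.
Group 5: ranking walks positions 5-2-4-1-3; Kappa is ranked above Tau even though Tau lies between Kappa and the peak Alpha on the axis — preferences dip and rise again. Not single-peaked.
Group 6 (peak Alpha at position 5): ranking walks positions 5-4-3-2-1, expanding outward from the peak — single-peaked.
Group 7: ranking walks positions 5-2-4-3-1; Kappa is ranked above Tau even though Tau lies between Kappa and the peak Alpha on the axis — preferences dip and rise again. Not single-peaked.
Group 8 (peak Tau at position 4): ranking walks positions 4-5-3-2-1, expanding outward from the peak — single-peaked.
Group 2 violates single-peakedness, so the profile is not single-peaked on this axis.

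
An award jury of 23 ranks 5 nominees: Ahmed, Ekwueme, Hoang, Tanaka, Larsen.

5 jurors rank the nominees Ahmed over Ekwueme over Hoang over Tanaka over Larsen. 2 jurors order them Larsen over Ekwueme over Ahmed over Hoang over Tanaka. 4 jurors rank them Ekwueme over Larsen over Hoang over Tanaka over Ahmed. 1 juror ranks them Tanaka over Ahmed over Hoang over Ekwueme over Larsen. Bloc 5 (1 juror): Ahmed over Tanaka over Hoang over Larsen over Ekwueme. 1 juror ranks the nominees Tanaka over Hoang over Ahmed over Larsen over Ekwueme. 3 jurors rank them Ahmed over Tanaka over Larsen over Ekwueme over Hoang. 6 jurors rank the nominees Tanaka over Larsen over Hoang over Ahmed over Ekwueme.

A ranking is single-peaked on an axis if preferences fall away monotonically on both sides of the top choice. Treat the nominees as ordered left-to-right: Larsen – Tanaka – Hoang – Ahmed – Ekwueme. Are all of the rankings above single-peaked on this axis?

Axis positions: Larsen=1, Tanaka=2, Hoang=3, Ahmed=4, Ekwueme=5.
Bloc 1 (peak Ahmed at position 4): ranking walks positions 4-5-3-2-1, expanding outward from the peak — single-peaked.
Bloc 2: ranking walks positions 1-5-4-3-2; Ekwueme is ranked above Tanaka even though Tanaka lies between Ekwueme and the peak Larsen on the axis — preferences dip and rise again. Not single-peaked.
Bloc 3: ranking walks positions 5-1-3-2-4; Larsen is ranked above Ahmed even though Ahmed lies between Larsen and the peak Ekwueme on the axis — preferences dip and rise again. Not single-peaked.
Bloc 4: ranking walks positions 2-4-3-5-1; Ahmed is ranked above Hoang even though Hoang lies between Ahmed and the peak Tanaka on the axis — preferences dip and rise again. Not single-peaked.
Bloc 5: ranking walks positions 4-2-3-1-5; Tanaka is ranked above Hoang even though Hoang lies between Tanaka and the peak Ahmed on the axis — preferences dip and rise again. Not single-peaked.
Bloc 6 (peak Tanaka at position 2): ranking walks positions 2-3-4-1-5, expanding outward from the peak — single-peaked.
Bloc 7: ranking walks positions 4-2-1-5-3; Tanaka is ranked above Hoang even though Hoang lies between Tanaka and the peak Ahmed on the axis — preferences dip and rise again. Not single-peaked.
Bloc 8 (peak Tanaka at position 2): ranking walks positions 2-1-3-4-5, expanding outward from the peak — single-peaked.
Bloc 2 violates single-peakedness, so the profile is not single-peaked on this axis.

no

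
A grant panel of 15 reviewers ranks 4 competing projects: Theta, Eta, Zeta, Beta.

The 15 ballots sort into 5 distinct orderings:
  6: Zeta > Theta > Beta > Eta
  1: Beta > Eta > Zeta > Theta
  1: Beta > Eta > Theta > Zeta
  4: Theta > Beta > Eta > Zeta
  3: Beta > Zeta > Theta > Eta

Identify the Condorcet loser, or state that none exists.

Pairwise majorities:
Theta–Eta: Theta 13–2.
Theta vs Zeta: Theta is ranked higher on 1+4 = 5 ballots, Zeta on 10. Zeta wins 10–5.
Theta vs Beta: Theta is ranked higher on 6+4 = 10 ballots, Beta on 5. Theta wins 10–5.
Eta vs Zeta: 1+1+4 = 6 for Eta, 9 for Zeta — Zeta by 9–6.
Eta vs Beta: Beta wins 15–0.
Zeta vs Beta: Beta, 9–6.
Only Eta has no wins; Eta is the Condorcet loser.

Eta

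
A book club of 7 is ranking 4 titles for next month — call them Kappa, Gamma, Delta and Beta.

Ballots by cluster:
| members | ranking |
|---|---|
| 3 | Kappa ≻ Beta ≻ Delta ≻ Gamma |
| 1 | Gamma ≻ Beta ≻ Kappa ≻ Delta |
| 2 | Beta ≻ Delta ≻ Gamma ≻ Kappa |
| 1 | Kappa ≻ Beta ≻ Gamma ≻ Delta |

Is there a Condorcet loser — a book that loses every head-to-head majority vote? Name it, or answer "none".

Gamma

Pairwise majorities:
Kappa–Gamma: Kappa 4–3.
Kappa vs Delta: 3+1+1 = 5 for Kappa, 2 for Delta — Kappa by 5–2.
Kappa vs Beta: 3+1 = 4 for Kappa, 3 for Beta — Kappa by 4–3.
Gamma vs Delta: 2 to 5, Delta.
Gamma vs Beta: 1 to 6, Beta.
Delta vs Beta: Beta wins 7–0.
Only Gamma has no wins; Gamma is the Condorcet loser.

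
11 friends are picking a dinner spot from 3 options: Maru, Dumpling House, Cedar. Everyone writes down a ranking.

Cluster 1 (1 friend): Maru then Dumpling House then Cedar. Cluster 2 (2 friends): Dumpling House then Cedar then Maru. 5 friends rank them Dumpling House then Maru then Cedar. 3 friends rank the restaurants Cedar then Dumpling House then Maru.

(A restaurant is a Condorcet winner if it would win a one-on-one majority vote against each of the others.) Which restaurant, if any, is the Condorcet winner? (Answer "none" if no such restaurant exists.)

Dumpling House

Head-to-head results (11 friends):
Maru vs Dumpling House: Dumpling House, 10–1.
Maru vs Cedar: Maru preferred on 1+5 = 6 ballots; Maru wins 6–5.
Dumpling House–Cedar: Dumpling House 8–3.
Dumpling House wins every pairwise contest, so Dumpling House is the Condorcet winner.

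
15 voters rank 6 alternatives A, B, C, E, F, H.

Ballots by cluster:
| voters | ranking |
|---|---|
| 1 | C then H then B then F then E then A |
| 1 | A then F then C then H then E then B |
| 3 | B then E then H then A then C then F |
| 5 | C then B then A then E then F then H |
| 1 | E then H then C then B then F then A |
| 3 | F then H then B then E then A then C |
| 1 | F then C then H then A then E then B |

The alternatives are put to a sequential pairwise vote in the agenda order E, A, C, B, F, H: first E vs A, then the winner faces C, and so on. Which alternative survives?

C

Round 1: E vs A — 8–7, E advances.
Round 2: E vs C — 7–8, C advances.
Round 3: C vs B — 9–6, C advances.
Round 4: C vs F — 10–5, C advances.
Round 5: C vs H — 8–7, C advances.
The agenda winner is C.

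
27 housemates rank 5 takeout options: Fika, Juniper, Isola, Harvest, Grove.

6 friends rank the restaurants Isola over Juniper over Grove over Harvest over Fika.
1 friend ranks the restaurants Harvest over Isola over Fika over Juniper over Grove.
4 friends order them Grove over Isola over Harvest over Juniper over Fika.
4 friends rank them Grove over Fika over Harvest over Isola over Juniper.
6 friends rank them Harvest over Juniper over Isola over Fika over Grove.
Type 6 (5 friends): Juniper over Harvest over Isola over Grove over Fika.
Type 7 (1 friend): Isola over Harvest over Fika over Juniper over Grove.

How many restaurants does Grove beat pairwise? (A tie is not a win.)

2

Grove against each rival (27 friends):
Grove–Fika: Grove 19–8.
Grove vs Juniper: Grove preferred on 4+4 = 8 ballots; Juniper wins 19–8.
Grove vs Isola: Isola wins 19–8.
Grove vs Harvest: Grove is ranked higher on 6+4+4 = 14 ballots, Harvest on 13. Grove wins 14–13.
Grove beats Fika, Harvest; loses to Juniper, Isola — 2 pairwise wins.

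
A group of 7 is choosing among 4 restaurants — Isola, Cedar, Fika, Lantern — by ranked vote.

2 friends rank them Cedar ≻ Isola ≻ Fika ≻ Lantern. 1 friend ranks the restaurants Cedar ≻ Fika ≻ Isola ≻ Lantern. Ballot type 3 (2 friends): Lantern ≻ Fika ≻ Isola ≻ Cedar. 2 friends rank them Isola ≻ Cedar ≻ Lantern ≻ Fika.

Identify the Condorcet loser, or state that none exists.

Fika

Pairwise majorities:
Isola–Cedar: Isola 4–3.
Isola–Fika: Isola 4–3.
Isola vs Lantern: 2+1+2 = 5 for Isola, 2 for Lantern — Isola by 5–2.
Cedar vs Fika: Cedar, 5–2.
Cedar vs Lantern: Cedar, 5–2.
Fika vs Lantern: Lantern, 4–3.
Fika loses to every other restaurant — it is the Condorcet loser.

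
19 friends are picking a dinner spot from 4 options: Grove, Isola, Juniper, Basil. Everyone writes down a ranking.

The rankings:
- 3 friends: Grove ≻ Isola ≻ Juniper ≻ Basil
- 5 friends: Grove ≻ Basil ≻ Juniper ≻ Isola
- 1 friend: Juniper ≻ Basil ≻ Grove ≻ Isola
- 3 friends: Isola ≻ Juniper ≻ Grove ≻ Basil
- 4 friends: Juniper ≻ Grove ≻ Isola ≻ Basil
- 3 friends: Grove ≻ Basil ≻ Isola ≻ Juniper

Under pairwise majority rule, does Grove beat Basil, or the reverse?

Grove

Ballots ranking Grove above Basil: 3 + 5 + 3 + 4 + 3 = 18.
Ballots ranking Basil above Grove: 19 − 18 = 1.
Grove wins the head-to-head 18–1.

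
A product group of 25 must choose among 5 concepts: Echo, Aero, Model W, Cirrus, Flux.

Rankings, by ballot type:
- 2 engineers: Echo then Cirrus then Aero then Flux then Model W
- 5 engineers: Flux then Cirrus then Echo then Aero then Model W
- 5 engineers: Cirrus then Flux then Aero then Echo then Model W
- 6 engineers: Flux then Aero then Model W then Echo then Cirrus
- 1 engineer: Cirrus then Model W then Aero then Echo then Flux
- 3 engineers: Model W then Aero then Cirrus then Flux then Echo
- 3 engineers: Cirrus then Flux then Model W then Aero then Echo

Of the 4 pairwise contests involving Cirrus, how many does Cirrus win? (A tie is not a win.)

4

Cirrus against each rival (25 engineers):
Cirrus vs Echo: Cirrus wins 17–8.
Cirrus vs Aero: 16 to 9, Cirrus.
Cirrus vs Model W: Cirrus wins 16–9.
Cirrus vs Flux: Cirrus preferred on 2+5+1+3+3 = 14 ballots; Cirrus wins 14–11.
Cirrus beats Echo, Aero, Model W, Flux — 4 pairwise wins.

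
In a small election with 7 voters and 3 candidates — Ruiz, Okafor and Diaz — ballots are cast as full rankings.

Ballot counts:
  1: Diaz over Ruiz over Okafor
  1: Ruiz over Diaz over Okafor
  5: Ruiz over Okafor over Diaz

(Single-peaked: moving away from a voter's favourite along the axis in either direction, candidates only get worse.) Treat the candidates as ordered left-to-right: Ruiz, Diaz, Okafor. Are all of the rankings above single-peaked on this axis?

Axis positions: Ruiz=1, Diaz=2, Okafor=3.
Bloc 1 (peak Diaz at position 2): ranking walks positions 2-1-3, expanding outward from the peak — single-peaked.
Bloc 2 (peak Ruiz at position 1): ranking walks positions 1-2-3, expanding outward from the peak — single-peaked.
Bloc 3: ranking walks positions 1-3-2; Okafor is ranked above Diaz even though Diaz lies between Okafor and the peak Ruiz on the axis — preferences dip and rise again. Not single-peaked.
Bloc 3 violates single-peakedness, so the profile is not single-peaked on this axis.

no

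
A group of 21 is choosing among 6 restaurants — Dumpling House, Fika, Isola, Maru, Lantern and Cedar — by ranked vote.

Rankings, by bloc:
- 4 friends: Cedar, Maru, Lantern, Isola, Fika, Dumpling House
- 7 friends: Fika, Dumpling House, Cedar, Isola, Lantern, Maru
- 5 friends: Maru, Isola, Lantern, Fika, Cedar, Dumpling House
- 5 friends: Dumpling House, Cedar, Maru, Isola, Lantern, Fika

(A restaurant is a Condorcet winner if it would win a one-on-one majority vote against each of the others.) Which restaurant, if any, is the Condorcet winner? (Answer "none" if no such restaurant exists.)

none

Check each pair by majority over 21 ballots:
Dumpling House vs Fika: Fika wins 16–5.
Dumpling House vs Isola: Dumpling House, 12–9.
Dumpling House–Maru: Dumpling House 12–9.
Dumpling House vs Lantern: Dumpling House preferred on 7+5 = 12 ballots; Dumpling House wins 12–9.
Dumpling House vs Cedar: Dumpling House is ranked higher on 7+5 = 12 ballots, Cedar on 9. Dumpling House wins 12–9.
Fika vs Isola: Isola wins 14–7.
Fika vs Maru: Maru, 14–7.
Fika vs Lantern: Fika is ranked higher on 7 ballots, Lantern on 14. Lantern wins 14–7.
Fika vs Cedar: 7+5 = 12 for Fika, 9 for Cedar — Fika by 12–9.
Isola vs Maru: Maru, 14–7.
Isola vs Lantern: Isola wins 17–4.
Isola vs Cedar: Cedar, 16–5.
Maru vs Lantern: Maru preferred on 4+5+5 = 14 ballots; Maru wins 14–7.
Maru vs Cedar: 5 for Maru, 16 for Cedar — Cedar by 16–5.
Lantern vs Cedar: Cedar wins 16–5.
Each restaurant drops at least one matchup (Dumpling House loses to Fika; Fika loses to Isola; Isola loses to Dumpling House; Maru loses to Dumpling House; Lantern loses to Dumpling House; Cedar loses to Dumpling House); the cycle Dumpling House > Isola > Fika > Dumpling House rules out a Condorcet winner.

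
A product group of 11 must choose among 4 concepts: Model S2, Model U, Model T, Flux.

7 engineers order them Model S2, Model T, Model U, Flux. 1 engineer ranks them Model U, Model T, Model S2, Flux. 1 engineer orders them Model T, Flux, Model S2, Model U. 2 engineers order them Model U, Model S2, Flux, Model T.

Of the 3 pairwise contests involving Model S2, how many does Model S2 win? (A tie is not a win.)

3

Model S2 against each rival (11 engineers):
Model S2 vs Model U: Model S2 is ranked higher on 7+1 = 8 ballots, Model U on 3. Model S2 wins 8–3.
Model S2 vs Model T: Model S2, 9–2.
Model S2–Flux: Model S2 10–1.
Model S2 beats Model U, Model T, Flux — 3 pairwise wins.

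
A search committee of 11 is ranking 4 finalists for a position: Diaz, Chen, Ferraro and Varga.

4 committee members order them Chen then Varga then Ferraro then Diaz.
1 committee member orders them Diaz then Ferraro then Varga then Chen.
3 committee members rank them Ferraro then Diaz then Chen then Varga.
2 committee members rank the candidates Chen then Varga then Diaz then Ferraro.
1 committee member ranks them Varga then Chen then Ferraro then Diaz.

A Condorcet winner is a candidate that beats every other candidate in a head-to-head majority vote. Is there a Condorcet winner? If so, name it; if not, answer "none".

Chen

Pairwise majorities:
Diaz vs Chen: Chen, 7–4.
Diaz vs Ferraro: Ferraro, 8–3.
Diaz vs Varga: Varga wins 7–4.
Chen vs Ferraro: Chen wins 7–4.
Chen–Varga: Chen 9–2.
Ferraro–Varga: Varga 7–4.
Only Chen has no losses; Chen is the Condorcet winner.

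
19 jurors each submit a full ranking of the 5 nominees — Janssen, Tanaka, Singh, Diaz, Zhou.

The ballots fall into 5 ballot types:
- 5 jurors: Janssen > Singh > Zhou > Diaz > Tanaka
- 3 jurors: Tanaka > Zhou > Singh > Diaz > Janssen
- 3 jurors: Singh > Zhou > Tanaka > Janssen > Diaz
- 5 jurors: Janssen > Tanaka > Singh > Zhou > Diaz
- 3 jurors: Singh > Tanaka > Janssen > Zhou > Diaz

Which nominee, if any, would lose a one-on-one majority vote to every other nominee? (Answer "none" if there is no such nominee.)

Diaz

Pairwise majorities:
Janssen vs Tanaka: Janssen, 10–9.
Janssen vs Singh: Janssen is ranked higher on 5+5 = 10 ballots, Singh on 9. Janssen wins 10–9.
Janssen vs Diaz: Janssen wins 16–3.
Janssen–Zhou: Janssen 13–6.
Tanaka–Singh: Singh 11–8.
Tanaka vs Diaz: Tanaka wins 14–5.
Tanaka vs Zhou: Tanaka wins 11–8.
Singh–Diaz: Singh 19–0.
Singh vs Zhou: Singh preferred on 5+3+5+3 = 16 ballots; Singh wins 16–3.
Diaz vs Zhou: Zhou wins 19–0.
Diaz is beaten in every head-to-head and is the Condorcet loser.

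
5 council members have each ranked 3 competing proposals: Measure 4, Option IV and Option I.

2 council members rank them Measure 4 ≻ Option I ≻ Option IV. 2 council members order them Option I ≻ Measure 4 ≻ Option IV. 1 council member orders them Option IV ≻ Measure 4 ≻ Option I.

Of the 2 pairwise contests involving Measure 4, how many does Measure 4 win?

Measure 4 against each rival (5 council members):
Measure 4–Option IV: Measure 4 4–1.
Measure 4 vs Option I: Measure 4 wins 3–2.
Measure 4 beats Option IV, Option I — 2 pairwise wins.

2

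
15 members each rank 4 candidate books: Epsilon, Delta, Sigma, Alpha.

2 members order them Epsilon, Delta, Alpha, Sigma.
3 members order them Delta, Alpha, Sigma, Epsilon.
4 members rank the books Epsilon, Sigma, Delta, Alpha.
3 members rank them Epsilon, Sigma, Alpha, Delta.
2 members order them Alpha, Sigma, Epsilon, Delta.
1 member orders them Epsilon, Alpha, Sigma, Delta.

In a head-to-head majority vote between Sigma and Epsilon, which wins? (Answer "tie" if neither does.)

Epsilon

Ballots ranking Sigma above Epsilon: 3 + 2 = 5.
Ballots ranking Epsilon above Sigma: 15 − 5 = 10.
Epsilon wins the head-to-head 10–5.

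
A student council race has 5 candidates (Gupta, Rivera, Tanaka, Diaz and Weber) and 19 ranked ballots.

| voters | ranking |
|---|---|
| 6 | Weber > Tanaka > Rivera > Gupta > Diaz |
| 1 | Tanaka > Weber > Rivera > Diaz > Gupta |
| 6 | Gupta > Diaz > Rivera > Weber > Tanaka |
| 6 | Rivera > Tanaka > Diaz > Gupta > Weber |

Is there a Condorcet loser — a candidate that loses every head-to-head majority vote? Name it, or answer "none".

Head-to-head results (19 voters):
Gupta vs Rivera: Gupta preferred on 6 ballots; Rivera wins 13–6.
Gupta–Tanaka: Tanaka 13–6.
Gupta vs Diaz: Gupta, 12–7.
Gupta vs Weber: 6+6 = 12 for Gupta, 7 for Weber — Gupta by 12–7.
Rivera vs Tanaka: Rivera, 12–7.
Rivera vs Diaz: 13 to 6, Rivera.
Rivera vs Weber: 12 to 7, Rivera.
Tanaka vs Diaz: 6+1+6 = 13 for Tanaka, 6 for Diaz — Tanaka by 13–6.
Tanaka vs Weber: Tanaka preferred on 1+6 = 7 ballots; Weber wins 12–7.
Diaz vs Weber: Diaz wins 12–7.
Each candidate has at least one pairwise win (Gupta beats Diaz; Rivera beats Gupta; Tanaka beats Gupta; Diaz beats Weber; Weber beats Tanaka) — no Condorcet loser.

none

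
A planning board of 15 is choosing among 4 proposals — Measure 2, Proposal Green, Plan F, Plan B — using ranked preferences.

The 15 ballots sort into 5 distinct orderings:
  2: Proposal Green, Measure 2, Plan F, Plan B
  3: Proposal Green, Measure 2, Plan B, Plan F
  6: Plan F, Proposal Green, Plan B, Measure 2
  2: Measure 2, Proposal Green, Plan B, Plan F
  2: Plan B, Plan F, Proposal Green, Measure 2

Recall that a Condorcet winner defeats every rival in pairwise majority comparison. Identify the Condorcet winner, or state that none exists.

Pairwise majorities:
Measure 2–Proposal Green: Proposal Green 13–2.
Measure 2 vs Plan F: Plan F wins 8–7.
Measure 2 vs Plan B: 2+3+2 = 7 for Measure 2, 8 for Plan B — Plan B by 8–7.
Proposal Green vs Plan F: 2+3+2 = 7 for Proposal Green, 8 for Plan F — Plan F by 8–7.
Proposal Green vs Plan B: Proposal Green is ranked higher on 2+3+6+2 = 13 ballots, Plan B on 2. Proposal Green wins 13–2.
Plan F vs Plan B: Plan F wins 8–7.
Plan F defeats every rival head-to-head and is the Condorcet winner.

Plan F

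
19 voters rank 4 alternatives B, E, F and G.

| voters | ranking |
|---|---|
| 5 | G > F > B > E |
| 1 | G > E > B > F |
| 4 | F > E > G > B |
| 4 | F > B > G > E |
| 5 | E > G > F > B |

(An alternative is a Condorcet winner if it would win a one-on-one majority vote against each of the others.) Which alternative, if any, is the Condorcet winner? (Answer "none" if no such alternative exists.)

G

Check each pair by majority over 19 ballots:
B vs E: E, 10–9.
B vs F: B preferred on 1 ballot; F wins 18–1.
B–G: G 15–4.
E vs F: F, 13–6.
E vs G: G, 10–9.
F vs G: G, 11–8.
G wins every pairwise contest, so G is the Condorcet winner.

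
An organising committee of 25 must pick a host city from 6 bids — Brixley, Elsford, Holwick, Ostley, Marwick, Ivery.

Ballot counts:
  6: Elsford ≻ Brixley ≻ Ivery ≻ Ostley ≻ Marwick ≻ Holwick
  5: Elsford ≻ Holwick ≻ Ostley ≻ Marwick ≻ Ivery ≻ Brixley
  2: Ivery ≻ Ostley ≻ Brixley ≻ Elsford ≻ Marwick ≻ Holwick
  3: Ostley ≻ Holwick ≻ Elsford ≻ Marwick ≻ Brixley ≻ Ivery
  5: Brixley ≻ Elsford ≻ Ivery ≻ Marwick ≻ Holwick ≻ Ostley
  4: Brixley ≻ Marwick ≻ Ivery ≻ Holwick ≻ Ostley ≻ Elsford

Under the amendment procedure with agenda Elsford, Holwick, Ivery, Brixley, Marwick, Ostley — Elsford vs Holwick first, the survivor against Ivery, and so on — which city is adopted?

Round 1: Elsford vs Holwick — 18–7, Elsford advances.
Round 2: Elsford vs Ivery — 19–6, Elsford advances.
Round 3: Elsford vs Brixley — 14–11, Elsford advances.
Round 4: Elsford vs Marwick — 21–4, Elsford advances.
Round 5: Elsford vs Ostley — 16–9, Elsford advances.
Elsford survives the agenda.

Elsford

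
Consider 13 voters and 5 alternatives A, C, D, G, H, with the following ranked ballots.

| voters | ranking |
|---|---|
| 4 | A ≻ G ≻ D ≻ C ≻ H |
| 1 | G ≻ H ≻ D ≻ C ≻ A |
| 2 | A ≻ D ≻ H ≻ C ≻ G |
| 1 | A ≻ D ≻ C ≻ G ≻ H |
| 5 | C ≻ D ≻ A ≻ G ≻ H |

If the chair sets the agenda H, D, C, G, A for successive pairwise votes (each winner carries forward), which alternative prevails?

A

Round 1: H vs D — 1–12, D advances.
Round 2: D vs C — 8–5, D advances.
Round 3: D vs G — 8–5, D advances.
Round 4: D vs A — 6–7, A advances.
A survives the agenda.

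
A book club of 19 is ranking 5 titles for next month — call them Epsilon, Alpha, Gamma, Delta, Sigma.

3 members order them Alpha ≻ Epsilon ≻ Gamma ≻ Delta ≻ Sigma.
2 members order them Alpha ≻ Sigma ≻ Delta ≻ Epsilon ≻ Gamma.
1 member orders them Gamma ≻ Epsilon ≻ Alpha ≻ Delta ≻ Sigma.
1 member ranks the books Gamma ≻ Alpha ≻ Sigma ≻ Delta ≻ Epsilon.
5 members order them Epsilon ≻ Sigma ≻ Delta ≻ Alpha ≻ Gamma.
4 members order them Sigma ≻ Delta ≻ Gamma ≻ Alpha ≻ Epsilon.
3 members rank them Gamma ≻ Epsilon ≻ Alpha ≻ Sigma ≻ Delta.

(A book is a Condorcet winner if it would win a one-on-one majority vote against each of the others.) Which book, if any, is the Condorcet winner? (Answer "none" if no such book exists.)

Check each pair by majority over 19 ballots:
Epsilon vs Alpha: 9 to 10, Alpha.
Epsilon vs Gamma: Epsilon is ranked higher on 3+2+5 = 10 ballots, Gamma on 9. Epsilon wins 10–9.
Epsilon vs Delta: Epsilon wins 12–7.
Epsilon–Sigma: Epsilon 12–7.
Alpha vs Gamma: Alpha wins 10–9.
Alpha vs Delta: 10 to 9, Alpha.
Alpha vs Sigma: Alpha, 10–9.
Gamma vs Delta: 8 to 11, Delta.
Gamma vs Sigma: Sigma wins 11–8.
Delta vs Sigma: Sigma wins 15–4.
Only Alpha has no losses; Alpha is the Condorcet winner.

Alpha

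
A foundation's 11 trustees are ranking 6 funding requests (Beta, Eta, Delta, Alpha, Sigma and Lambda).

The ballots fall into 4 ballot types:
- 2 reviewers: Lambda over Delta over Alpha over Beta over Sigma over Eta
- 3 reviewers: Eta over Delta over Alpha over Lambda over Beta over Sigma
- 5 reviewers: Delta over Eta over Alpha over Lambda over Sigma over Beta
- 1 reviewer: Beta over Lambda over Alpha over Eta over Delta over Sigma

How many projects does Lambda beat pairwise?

2

Lambda against each rival (11 reviewers):
Lambda vs Beta: 2+3+5 = 10 for Lambda, 1 for Beta — Lambda by 10–1.
Lambda vs Eta: Lambda preferred on 2+1 = 3 ballots; Eta wins 8–3.
Lambda vs Delta: 2+1 = 3 for Lambda, 8 for Delta — Delta by 8–3.
Lambda vs Alpha: Alpha wins 8–3.
Lambda–Sigma: Lambda 11–0.
Lambda beats Beta, Sigma; loses to Eta, Delta, Alpha — 2 pairwise wins.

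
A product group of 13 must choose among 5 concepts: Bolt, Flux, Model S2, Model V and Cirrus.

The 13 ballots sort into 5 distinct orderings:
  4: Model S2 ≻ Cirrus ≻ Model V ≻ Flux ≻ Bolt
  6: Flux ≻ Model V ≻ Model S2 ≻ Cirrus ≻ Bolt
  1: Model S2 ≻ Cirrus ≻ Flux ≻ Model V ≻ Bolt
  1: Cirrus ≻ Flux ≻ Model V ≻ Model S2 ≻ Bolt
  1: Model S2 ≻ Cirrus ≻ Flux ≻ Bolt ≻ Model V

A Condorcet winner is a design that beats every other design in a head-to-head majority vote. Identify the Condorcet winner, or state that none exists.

Head-to-head results (13 engineers):
Bolt vs Flux: Bolt is ranked higher on 0 ballots, Flux on 13. Flux wins 13–0.
Bolt vs Model S2: 0 to 13, Model S2.
Bolt–Model V: Model V 12–1.
Bolt vs Cirrus: Cirrus wins 13–0.
Flux vs Model S2: Flux is ranked higher on 6+1 = 7 ballots, Model S2 on 6. Flux wins 7–6.
Flux vs Model V: 6+1+1+1 = 9 for Flux, 4 for Model V — Flux by 9–4.
Flux vs Cirrus: Cirrus, 7–6.
Model S2 vs Model V: Model V, 7–6.
Model S2 vs Cirrus: Model S2 is ranked higher on 4+6+1+1 = 12 ballots, Cirrus on 1. Model S2 wins 12–1.
Model V vs Cirrus: 6 for Model V, 7 for Cirrus — Cirrus by 7–6.
Every design loses at least once (Bolt loses to Flux; Flux loses to Cirrus; Model S2 loses to Flux; Model V loses to Flux; Cirrus loses to Model S2). The majority relation contains the cycle Flux > Model S2 > Cirrus > Flux, so there is no Condorcet winner.

none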